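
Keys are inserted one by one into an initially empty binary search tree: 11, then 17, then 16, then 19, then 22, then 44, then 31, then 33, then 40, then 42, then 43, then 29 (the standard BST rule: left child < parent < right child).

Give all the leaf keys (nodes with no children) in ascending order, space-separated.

16 29 43

Insert 11: tree is empty, so 11 becomes the root.
Insert 17: 17 > 11 → go right. Place as right child of 11.
Insert 16: 16 > 11 → go right; 16 < 17 → go left. Place as left child of 17.
Insert 19: 19 > 11 → go right; 19 > 17 → go right. Place as right child of 17.
Insert 22: 22 > 11 → go right; 22 > 17 → go right; 22 > 19 → go right. Place as right child of 19.
Insert 44: 44 > 11 → go right; 44 > 17 → go right; 44 > 19 → go right; 44 > 22 → go right. Place as right child of 22.
Insert 31: 31 > 11 → go right; 31 > 17 → go right; 31 > 19 → go right; 31 > 22 → go right; 31 < 44 → go left. Place as left child of 44.
Insert 33: 33 > 11 → go right; 33 > 17 → go right; 33 > 19 → go right; 33 > 22 → go right; 33 < 44 → go left; 33 > 31 → go right. Place as right child of 31.
Insert 40: 40 > 11 → go right; 40 > 17 → go right; 40 > 19 → go right; 40 > 22 → go right; 40 < 44 → go left; 40 > 31 → go right; 40 > 33 → go right. Place as right child of 33.
Insert 42: 42 > 11 → go right; 42 > 17 → go right; 42 > 19 → go right; 42 > 22 → go right; 42 < 44 → go left; 42 > 31 → go right; 42 > 33 → go right; 42 > 40 → go right. Place as right child of 40.
Insert 43: 43 > 11 → go right; 43 > 17 → go right; 43 > 19 → go right; 43 > 22 → go right; 43 < 44 → go left; 43 > 31 → go right; 43 > 33 → go right; 43 > 40 → go right; 43 > 42 → go right. Place as right child of 42.
Insert 29: 29 > 11 → go right; 29 > 17 → go right; 29 > 19 → go right; 29 > 22 → go right; 29 < 44 → go left; 29 < 31 → go left. Place as left child of 31.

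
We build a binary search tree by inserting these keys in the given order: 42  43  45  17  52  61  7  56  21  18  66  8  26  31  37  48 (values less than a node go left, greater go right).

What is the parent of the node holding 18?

42: root
43: right child of 42 (depth 1)
45: right child of 43 (depth 2)
17: left child of 42 (depth 1)
52: right child of 45 (depth 3)
61: right child of 52 (depth 4)
7: left child of 17 (depth 2)
56: left child of 61 (depth 5)
21: right child of 17 (depth 2)
18: left child of 21 (depth 3)
66: right child of 61 (depth 5)
8: right child of 7 (depth 3)
26: right child of 21 (depth 3)
31: right child of 26 (depth 4)
37: right child of 31 (depth 5)
48: left child of 52 (depth 4)

21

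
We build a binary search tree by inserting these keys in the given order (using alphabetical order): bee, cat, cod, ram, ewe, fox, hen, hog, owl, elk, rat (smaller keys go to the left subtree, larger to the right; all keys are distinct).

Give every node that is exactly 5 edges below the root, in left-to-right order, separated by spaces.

elk fox

Insert bee: tree is empty, so bee becomes the root.
Insert cat: cat > bee → go right. Place as right child of bee.
Insert cod: cod > bee → go right; cod > cat → go right. Place as right child of cat.
Insert ram: ram > bee → go right; ram > cat → go right; ram > cod → go right. Place as right child of cod.
Insert ewe: ewe > bee → go right; ewe > cat → go right; ewe > cod → go right; ewe < ram → go left. Place as left child of ram.
Insert fox: fox > bee → go right; fox > cat → go right; fox > cod → go right; fox < ram → go left; fox > ewe → go right. Place as right child of ewe.
Insert hen: hen > bee → go right; hen > cat → go right; hen > cod → go right; hen < ram → go left; hen > ewe → go right; hen > fox → go right. Place as right child of fox.
Insert hog: hog > bee → go right; hog > cat → go right; hog > cod → go right; hog < ram → go left; hog > ewe → go right; hog > fox → go right; hog > hen → go right. Place as right child of hen.
Insert owl: owl > bee → go right; owl > cat → go right; owl > cod → go right; owl < ram → go left; owl > ewe → go right; owl > fox → go right; owl > hen → go right; owl > hog → go right. Place as right child of hog.
Insert elk: elk > bee → go right; elk > cat → go right; elk > cod → go right; elk < ram → go left; elk < ewe → go left. Place as left child of ewe.
Insert rat: rat > bee → go right; rat > cat → go right; rat > cod → go right; rat > ram → go right. Place as right child of ram.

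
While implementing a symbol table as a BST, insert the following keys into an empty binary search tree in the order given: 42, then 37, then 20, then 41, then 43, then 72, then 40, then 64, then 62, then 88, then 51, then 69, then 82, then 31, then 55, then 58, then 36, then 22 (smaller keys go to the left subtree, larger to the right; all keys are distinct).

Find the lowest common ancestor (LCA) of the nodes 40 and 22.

Resulting structure (node: left, right):
  42: L=37, R=43
  37: L=20, R=41
  20: L=–, R=31
  41: L=40, R=–
  43: L=–, R=72
  72: L=64, R=88
  40: L=–, R=–
  64: L=62, R=69
  62: L=51, R=–
  88: L=82, R=–
  51: L=–, R=55
  69: L=–, R=–
  82: L=–, R=–
  31: L=22, R=36
  55: L=–, R=58
  58: L=–, R=–
  36: L=–, R=–
  22: L=–, R=–

Path to 40: 42 → 37 → 41 → 40
Path to 22: 42 → 37 → 20 → 31 → 22
The paths share a prefix ending at 37, then split left and right.

37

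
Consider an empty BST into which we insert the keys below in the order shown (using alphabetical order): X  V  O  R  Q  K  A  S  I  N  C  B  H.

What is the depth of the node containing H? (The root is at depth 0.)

Insert X: tree is empty, so X becomes the root.
Insert V: V < X → go left. Place as left child of X.
Insert O: O < X → go left; O < V → go left. Place as left child of V.
Insert R: R < X → go left; R < V → go left; R > O → go right. Place as right child of O.
Insert Q: Q < X → go left; Q < V → go left; Q > O → go right; Q < R → go left. Place as left child of R.
Insert K: K < X → go left; K < V → go left; K < O → go left. Place as left child of O.
Insert A: A < X → go left; A < V → go left; A < O → go left; A < K → go left. Place as left child of K.
Insert S: S < X → go left; S < V → go left; S > O → go right; S > R → go right. Place as right child of R.
Insert I: I < X → go left; I < V → go left; I < O → go left; I < K → go left; I > A → go right. Place as right child of A.
Insert N: N < X → go left; N < V → go left; N < O → go left; N > K → go right. Place as right child of K.
Insert C: C < X → go left; C < V → go left; C < O → go left; C < K → go left; C > A → go right; C < I → go left. Place as left child of I.
Insert B: B < X → go left; B < V → go left; B < O → go left; B < K → go left; B > A → go right; B < I → go left; B < C → go left. Place as left child of C.
Insert H: H < X → go left; H < V → go left; H < O → go left; H < K → go left; H > A → go right; H < I → go left; H > C → go right. Place as right child of C.

Path to H: X → V → O → K → A → I → C → H, which is 7 edges.

7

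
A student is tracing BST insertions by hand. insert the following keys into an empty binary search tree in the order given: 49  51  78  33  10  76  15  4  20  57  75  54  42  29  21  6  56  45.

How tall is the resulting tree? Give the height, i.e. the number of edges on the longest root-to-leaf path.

6

Insert 49: tree is empty, so 49 becomes the root.
Insert 51: 51 > 49 → go right. Place as right child of 49.
Insert 78: 78 > 49 → go right; 78 > 51 → go right. Place as right child of 51.
Insert 33: 33 < 49 → go left. Place as left child of 49.
Insert 10: 10 < 49 → go left; 10 < 33 → go left. Place as left child of 33.
Insert 76: 76 > 49 → go right; 76 > 51 → go right; 76 < 78 → go left. Place as left child of 78.
Insert 15: 15 < 49 → go left; 15 < 33 → go left; 15 > 10 → go right. Place as right child of 10.
Insert 4: 4 < 49 → go left; 4 < 33 → go left; 4 < 10 → go left. Place as left child of 10.
Insert 20: 20 < 49 → go left; 20 < 33 → go left; 20 > 10 → go right; 20 > 15 → go right. Place as right child of 15.
Insert 57: 57 > 49 → go right; 57 > 51 → go right; 57 < 78 → go left; 57 < 76 → go left. Place as left child of 76.
Insert 75: 75 > 49 → go right; 75 > 51 → go right; 75 < 78 → go left; 75 < 76 → go left; 75 > 57 → go right. Place as right child of 57.
Insert 54: 54 > 49 → go right; 54 > 51 → go right; 54 < 78 → go left; 54 < 76 → go left; 54 < 57 → go left. Place as left child of 57.
Insert 42: 42 < 49 → go left; 42 > 33 → go right. Place as right child of 33.
Insert 29: 29 < 49 → go left; 29 < 33 → go left; 29 > 10 → go right; 29 > 15 → go right; 29 > 20 → go right. Place as right child of 20.
Insert 21: 21 < 49 → go left; 21 < 33 → go left; 21 > 10 → go right; 21 > 15 → go right; 21 > 20 → go right; 21 < 29 → go left. Place as left child of 29.
Insert 6: 6 < 49 → go left; 6 < 33 → go left; 6 < 10 → go left; 6 > 4 → go right. Place as right child of 4.
Insert 56: 56 > 49 → go right; 56 > 51 → go right; 56 < 78 → go left; 56 < 76 → go left; 56 < 57 → go left; 56 > 54 → go right. Place as right child of 54.
Insert 45: 45 < 49 → go left; 45 > 33 → go right; 45 > 42 → go right. Place as right child of 42.

The deepest node is 21 at depth 6.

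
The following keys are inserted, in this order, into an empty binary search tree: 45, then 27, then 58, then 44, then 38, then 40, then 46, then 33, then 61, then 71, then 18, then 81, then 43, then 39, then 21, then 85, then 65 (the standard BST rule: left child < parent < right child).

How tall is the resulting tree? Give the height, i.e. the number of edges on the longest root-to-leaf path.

5

Resulting structure (node: left, right):
  45: L=27, R=58
  27: L=18, R=44
  58: L=46, R=61
  44: L=38, R=–
  38: L=33, R=40
  40: L=39, R=43
  46: L=–, R=–
  33: L=–, R=–
  61: L=–, R=71
  71: L=65, R=81
  18: L=–, R=21
  81: L=–, R=85
  43: L=–, R=–
  39: L=–, R=–
  21: L=–, R=–
  85: L=–, R=–
  65: L=–, R=–

The deepest node is 43 at depth 5.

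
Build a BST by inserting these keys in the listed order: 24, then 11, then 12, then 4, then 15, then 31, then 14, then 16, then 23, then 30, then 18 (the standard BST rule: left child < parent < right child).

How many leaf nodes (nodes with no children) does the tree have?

24: root
11: left child of 24 (depth 1)
12: right child of 11 (depth 2)
4: left child of 11 (depth 2)
15: right child of 12 (depth 3)
31: right child of 24 (depth 1)
14: left child of 15 (depth 4)
16: right child of 15 (depth 4)
23: right child of 16 (depth 5)
30: left child of 31 (depth 2)
18: left child of 23 (depth 6)

Leaves: 4, 14, 18, 30 — 4 in total.

4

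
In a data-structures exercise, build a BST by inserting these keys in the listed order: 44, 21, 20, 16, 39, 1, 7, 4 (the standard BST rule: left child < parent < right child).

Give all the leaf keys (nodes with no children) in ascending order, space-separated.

Resulting structure (node: left, right):
  44: L=21, R=–
  21: L=20, R=39
  20: L=16, R=–
  16: L=1, R=–
  39: L=–, R=–
  1: L=–, R=7
  7: L=4, R=–
  4: L=–, R=–

4 39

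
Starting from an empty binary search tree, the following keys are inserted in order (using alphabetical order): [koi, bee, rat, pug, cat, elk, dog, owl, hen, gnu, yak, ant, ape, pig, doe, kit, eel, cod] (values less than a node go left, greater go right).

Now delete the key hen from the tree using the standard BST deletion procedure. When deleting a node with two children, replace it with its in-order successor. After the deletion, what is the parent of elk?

koi: root
bee: left child of koi (depth 1)
rat: right child of koi (depth 1)
pug: left child of rat (depth 2)
cat: right child of bee (depth 2)
elk: right child of cat (depth 3)
dog: left child of elk (depth 4)
owl: left child of pug (depth 3)
hen: right child of elk (depth 4)
gnu: left child of hen (depth 5)
yak: right child of rat (depth 2)
ant: left child of bee (depth 2)
ape: right child of ant (depth 3)
pig: right child of owl (depth 4)
doe: left child of dog (depth 5)
kit: right child of hen (depth 5)
eel: right child of dog (depth 5)
cod: left child of doe (depth 6)

Delete hen (two children — replace with in-order successor).
After deletion, elk's parent is cat.

cat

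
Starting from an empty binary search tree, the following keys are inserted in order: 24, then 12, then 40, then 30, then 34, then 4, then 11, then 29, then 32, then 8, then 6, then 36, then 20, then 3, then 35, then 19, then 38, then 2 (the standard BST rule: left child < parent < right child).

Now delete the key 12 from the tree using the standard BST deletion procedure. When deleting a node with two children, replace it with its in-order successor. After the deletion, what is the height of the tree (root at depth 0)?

24: root
12: left child of 24 (depth 1)
40: right child of 24 (depth 1)
30: left child of 40 (depth 2)
34: right child of 30 (depth 3)
4: left child of 12 (depth 2)
11: right child of 4 (depth 3)
29: left child of 30 (depth 3)
32: left child of 34 (depth 4)
8: left child of 11 (depth 4)
6: left child of 8 (depth 5)
36: right child of 34 (depth 4)
20: right child of 12 (depth 2)
3: left child of 4 (depth 3)
35: left child of 36 (depth 5)
19: left child of 20 (depth 3)
38: right child of 36 (depth 5)
2: left child of 3 (depth 4)

Delete 12 (two children — replace with in-order successor).
After deletion, deepest node is 6 at depth 5.

5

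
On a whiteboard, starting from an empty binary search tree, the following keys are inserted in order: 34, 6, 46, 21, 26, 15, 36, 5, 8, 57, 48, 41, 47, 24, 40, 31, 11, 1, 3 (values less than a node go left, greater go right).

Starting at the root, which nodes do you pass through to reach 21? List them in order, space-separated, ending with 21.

34 6 21

Insert 34: tree is empty, so 34 becomes the root.
Insert 6: 6 < 34 → go left. Place as left child of 34.
Insert 46: 46 > 34 → go right. Place as right child of 34.
Insert 21: 21 < 34 → go left; 21 > 6 → go right. Place as right child of 6.
Insert 26: 26 < 34 → go left; 26 > 6 → go right; 26 > 21 → go right. Place as right child of 21.
Insert 15: 15 < 34 → go left; 15 > 6 → go right; 15 < 21 → go left. Place as left child of 21.
Insert 36: 36 > 34 → go right; 36 < 46 → go left. Place as left child of 46.
Insert 5: 5 < 34 → go left; 5 < 6 → go left. Place as left child of 6.
Insert 8: 8 < 34 → go left; 8 > 6 → go right; 8 < 21 → go left; 8 < 15 → go left. Place as left child of 15.
Insert 57: 57 > 34 → go right; 57 > 46 → go right. Place as right child of 46.
Insert 48: 48 > 34 → go right; 48 > 46 → go right; 48 < 57 → go left. Place as left child of 57.
Insert 41: 41 > 34 → go right; 41 < 46 → go left; 41 > 36 → go right. Place as right child of 36.
Insert 47: 47 > 34 → go right; 47 > 46 → go right; 47 < 57 → go left; 47 < 48 → go left. Place as left child of 48.
Insert 24: 24 < 34 → go left; 24 > 6 → go right; 24 > 21 → go right; 24 < 26 → go left. Place as left child of 26.
Insert 40: 40 > 34 → go right; 40 < 46 → go left; 40 > 36 → go right; 40 < 41 → go left. Place as left child of 41.
Insert 31: 31 < 34 → go left; 31 > 6 → go right; 31 > 21 → go right; 31 > 26 → go right. Place as right child of 26.
Insert 11: 11 < 34 → go left; 11 > 6 → go right; 11 < 21 → go left; 11 < 15 → go left; 11 > 8 → go right. Place as right child of 8.
Insert 1: 1 < 34 → go left; 1 < 6 → go left; 1 < 5 → go left. Place as left child of 5.
Insert 3: 3 < 34 → go left; 3 < 6 → go left; 3 < 5 → go left; 3 > 1 → go right. Place as right child of 1.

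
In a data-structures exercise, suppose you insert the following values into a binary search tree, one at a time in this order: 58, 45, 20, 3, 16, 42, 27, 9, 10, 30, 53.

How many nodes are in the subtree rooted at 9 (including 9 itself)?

Insert 58: tree is empty, so 58 becomes the root.
Insert 45: 45 < 58 → go left. Place as left child of 58.
Insert 20: 20 < 58 → go left; 20 < 45 → go left. Place as left child of 45.
Insert 3: 3 < 58 → go left; 3 < 45 → go left; 3 < 20 → go left. Place as left child of 20.
Insert 16: 16 < 58 → go left; 16 < 45 → go left; 16 < 20 → go left; 16 > 3 → go right. Place as right child of 3.
Insert 42: 42 < 58 → go left; 42 < 45 → go left; 42 > 20 → go right. Place as right child of 20.
Insert 27: 27 < 58 → go left; 27 < 45 → go left; 27 > 20 → go right; 27 < 42 → go left. Place as left child of 42.
Insert 9: 9 < 58 → go left; 9 < 45 → go left; 9 < 20 → go left; 9 > 3 → go right; 9 < 16 → go left. Place as left child of 16.
Insert 10: 10 < 58 → go left; 10 < 45 → go left; 10 < 20 → go left; 10 > 3 → go right; 10 < 16 → go left; 10 > 9 → go right. Place as right child of 9.
Insert 30: 30 < 58 → go left; 30 < 45 → go left; 30 > 20 → go right; 30 < 42 → go left; 30 > 27 → go right. Place as right child of 27.
Insert 53: 53 < 58 → go left; 53 > 45 → go right. Place as right child of 45.

Subtree rooted at 9 contains: 9, 10 — 2 nodes.

2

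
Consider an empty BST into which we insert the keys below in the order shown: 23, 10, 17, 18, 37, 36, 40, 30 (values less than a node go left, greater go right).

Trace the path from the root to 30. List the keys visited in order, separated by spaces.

23 37 36 30

Insert 23: tree is empty, so 23 becomes the root.
Insert 10: 10 < 23 → go left. Place as left child of 23.
Insert 17: 17 < 23 → go left; 17 > 10 → go right. Place as right child of 10.
Insert 18: 18 < 23 → go left; 18 > 10 → go right; 18 > 17 → go right. Place as right child of 17.
Insert 37: 37 > 23 → go right. Place as right child of 23.
Insert 36: 36 > 23 → go right; 36 < 37 → go left. Place as left child of 37.
Insert 40: 40 > 23 → go right; 40 > 37 → go right. Place as right child of 37.
Insert 30: 30 > 23 → go right; 30 < 37 → go left; 30 < 36 → go left. Place as left child of 36.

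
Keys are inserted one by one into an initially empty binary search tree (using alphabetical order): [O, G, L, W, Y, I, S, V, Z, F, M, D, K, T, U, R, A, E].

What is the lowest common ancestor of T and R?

S

Insert O: tree is empty, so O becomes the root.
Insert G: G < O → go left. Place as left child of O.
Insert L: L < O → go left; L > G → go right. Place as right child of G.
Insert W: W > O → go right. Place as right child of O.
Insert Y: Y > O → go right; Y > W → go right. Place as right child of W.
Insert I: I < O → go left; I > G → go right; I < L → go left. Place as left child of L.
Insert S: S > O → go right; S < W → go left. Place as left child of W.
Insert V: V > O → go right; V < W → go left; V > S → go right. Place as right child of S.
Insert Z: Z > O → go right; Z > W → go right; Z > Y → go right. Place as right child of Y.
Insert F: F < O → go left; F < G → go left. Place as left child of G.
Insert M: M < O → go left; M > G → go right; M > L → go right. Place as right child of L.
Insert D: D < O → go left; D < G → go left; D < F → go left. Place as left child of F.
Insert K: K < O → go left; K > G → go right; K < L → go left; K > I → go right. Place as right child of I.
Insert T: T > O → go right; T < W → go left; T > S → go right; T < V → go left. Place as left child of V.
Insert U: U > O → go right; U < W → go left; U > S → go right; U < V → go left; U > T → go right. Place as right child of T.
Insert R: R > O → go right; R < W → go left; R < S → go left. Place as left child of S.
Insert A: A < O → go left; A < G → go left; A < F → go left; A < D → go left. Place as left child of D.
Insert E: E < O → go left; E < G → go left; E < F → go left; E > D → go right. Place as right child of D.

Path to T: O → W → S → V → T
Path to R: O → W → S → R
The paths share a prefix ending at S, then split left and right.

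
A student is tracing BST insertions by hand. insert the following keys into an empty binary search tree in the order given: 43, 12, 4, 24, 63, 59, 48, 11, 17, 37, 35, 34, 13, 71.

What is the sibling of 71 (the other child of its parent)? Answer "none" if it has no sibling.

59

Resulting structure (node: left, right):
  43: L=12, R=63
  12: L=4, R=24
  4: L=–, R=11
  24: L=17, R=37
  63: L=59, R=71
  59: L=48, R=–
  48: L=–, R=–
  11: L=–, R=–
  17: L=13, R=–
  37: L=35, R=–
  35: L=34, R=–
  34: L=–, R=–
  13: L=–, R=–
  71: L=–, R=–

71's parent is 63; the other child of 63 is 59.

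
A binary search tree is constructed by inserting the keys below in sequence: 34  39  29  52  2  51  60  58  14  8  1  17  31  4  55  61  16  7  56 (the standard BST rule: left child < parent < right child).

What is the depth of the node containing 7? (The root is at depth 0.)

6

34: root
39: right child of 34 (depth 1)
29: left child of 34 (depth 1)
52: right child of 39 (depth 2)
2: left child of 29 (depth 2)
51: left child of 52 (depth 3)
60: right child of 52 (depth 3)
58: left child of 60 (depth 4)
14: right child of 2 (depth 3)
8: left child of 14 (depth 4)
1: left child of 2 (depth 3)
17: right child of 14 (depth 4)
31: right child of 29 (depth 2)
4: left child of 8 (depth 5)
55: left child of 58 (depth 5)
61: right child of 60 (depth 4)
16: left child of 17 (depth 5)
7: right child of 4 (depth 6)
56: right child of 55 (depth 6)

Path to 7: 34 → 29 → 2 → 14 → 8 → 4 → 7, which is 6 edges.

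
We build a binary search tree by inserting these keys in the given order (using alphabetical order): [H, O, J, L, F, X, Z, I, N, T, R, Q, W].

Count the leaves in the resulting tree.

6

H: root
O: right child of H (depth 1)
J: left child of O (depth 2)
L: right child of J (depth 3)
F: left child of H (depth 1)
X: right child of O (depth 2)
Z: right child of X (depth 3)
I: left child of J (depth 3)
N: right child of L (depth 4)
T: left child of X (depth 3)
R: left child of T (depth 4)
Q: left child of R (depth 5)
W: right child of T (depth 4)

Leaves: F, I, N, Q, W, Z — 6 in total.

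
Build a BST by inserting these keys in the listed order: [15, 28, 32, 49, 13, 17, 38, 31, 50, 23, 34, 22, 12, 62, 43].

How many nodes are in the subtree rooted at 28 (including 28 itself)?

15: root
28: right child of 15 (depth 1)
32: right child of 28 (depth 2)
49: right child of 32 (depth 3)
13: left child of 15 (depth 1)
17: left child of 28 (depth 2)
38: left child of 49 (depth 4)
31: left child of 32 (depth 3)
50: right child of 49 (depth 4)
23: right child of 17 (depth 3)
34: left child of 38 (depth 5)
22: left child of 23 (depth 4)
12: left child of 13 (depth 2)
62: right child of 50 (depth 5)
43: right child of 38 (depth 5)

Subtree rooted at 28 contains: 28, 17, 23, 22, 32, 31, 49, 38, 34, 43, 50, 62 — 12 nodes.

12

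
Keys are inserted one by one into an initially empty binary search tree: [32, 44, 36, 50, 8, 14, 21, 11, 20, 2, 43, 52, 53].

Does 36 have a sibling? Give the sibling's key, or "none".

50

32: root
44: right child of 32 (depth 1)
36: left child of 44 (depth 2)
50: right child of 44 (depth 2)
8: left child of 32 (depth 1)
14: right child of 8 (depth 2)
21: right child of 14 (depth 3)
11: left child of 14 (depth 3)
20: left child of 21 (depth 4)
2: left child of 8 (depth 2)
43: right child of 36 (depth 3)
52: right child of 50 (depth 3)
53: right child of 52 (depth 4)

36's parent is 44; the other child of 44 is 50.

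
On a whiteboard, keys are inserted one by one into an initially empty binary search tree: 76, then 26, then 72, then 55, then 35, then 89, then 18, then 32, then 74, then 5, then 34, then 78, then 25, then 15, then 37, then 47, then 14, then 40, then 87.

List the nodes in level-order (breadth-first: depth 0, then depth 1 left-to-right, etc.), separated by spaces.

Insert 76: tree is empty, so 76 becomes the root.
Insert 26: 26 < 76 → go left. Place as left child of 76.
Insert 72: 72 < 76 → go left; 72 > 26 → go right. Place as right child of 26.
Insert 55: 55 < 76 → go left; 55 > 26 → go right; 55 < 72 → go left. Place as left child of 72.
Insert 35: 35 < 76 → go left; 35 > 26 → go right; 35 < 72 → go left; 35 < 55 → go left. Place as left child of 55.
Insert 89: 89 > 76 → go right. Place as right child of 76.
Insert 18: 18 < 76 → go left; 18 < 26 → go left. Place as left child of 26.
Insert 32: 32 < 76 → go left; 32 > 26 → go right; 32 < 72 → go left; 32 < 55 → go left; 32 < 35 → go left. Place as left child of 35.
Insert 74: 74 < 76 → go left; 74 > 26 → go right; 74 > 72 → go right. Place as right child of 72.
Insert 5: 5 < 76 → go left; 5 < 26 → go left; 5 < 18 → go left. Place as left child of 18.
Insert 34: 34 < 76 → go left; 34 > 26 → go right; 34 < 72 → go left; 34 < 55 → go left; 34 < 35 → go left; 34 > 32 → go right. Place as right child of 32.
Insert 78: 78 > 76 → go right; 78 < 89 → go left. Place as left child of 89.
Insert 25: 25 < 76 → go left; 25 < 26 → go left; 25 > 18 → go right. Place as right child of 18.
Insert 15: 15 < 76 → go left; 15 < 26 → go left; 15 < 18 → go left; 15 > 5 → go right. Place as right child of 5.
Insert 37: 37 < 76 → go left; 37 > 26 → go right; 37 < 72 → go left; 37 < 55 → go left; 37 > 35 → go right. Place as right child of 35.
Insert 47: 47 < 76 → go left; 47 > 26 → go right; 47 < 72 → go left; 47 < 55 → go left; 47 > 35 → go right; 47 > 37 → go right. Place as right child of 37.
Insert 14: 14 < 76 → go left; 14 < 26 → go left; 14 < 18 → go left; 14 > 5 → go right; 14 < 15 → go left. Place as left child of 15.
Insert 40: 40 < 76 → go left; 40 > 26 → go right; 40 < 72 → go left; 40 < 55 → go left; 40 > 35 → go right; 40 > 37 → go right; 40 < 47 → go left. Place as left child of 47.
Insert 87: 87 > 76 → go right; 87 < 89 → go left; 87 > 78 → go right. Place as right child of 78.

76 26 89 18 72 78 5 25 55 74 87 15 35 14 32 37 34 47 40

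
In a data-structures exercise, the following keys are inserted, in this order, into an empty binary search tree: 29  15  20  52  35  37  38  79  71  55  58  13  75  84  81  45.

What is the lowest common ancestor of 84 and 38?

Insert 29: tree is empty, so 29 becomes the root.
Insert 15: 15 < 29 → go left. Place as left child of 29.
Insert 20: 20 < 29 → go left; 20 > 15 → go right. Place as right child of 15.
Insert 52: 52 > 29 → go right. Place as right child of 29.
Insert 35: 35 > 29 → go right; 35 < 52 → go left. Place as left child of 52.
Insert 37: 37 > 29 → go right; 37 < 52 → go left; 37 > 35 → go right. Place as right child of 35.
Insert 38: 38 > 29 → go right; 38 < 52 → go left; 38 > 35 → go right; 38 > 37 → go right. Place as right child of 37.
Insert 79: 79 > 29 → go right; 79 > 52 → go right. Place as right child of 52.
Insert 71: 71 > 29 → go right; 71 > 52 → go right; 71 < 79 → go left. Place as left child of 79.
Insert 55: 55 > 29 → go right; 55 > 52 → go right; 55 < 79 → go left; 55 < 71 → go left. Place as left child of 71.
Insert 58: 58 > 29 → go right; 58 > 52 → go right; 58 < 79 → go left; 58 < 71 → go left; 58 > 55 → go right. Place as right child of 55.
Insert 13: 13 < 29 → go left; 13 < 15 → go left. Place as left child of 15.
Insert 75: 75 > 29 → go right; 75 > 52 → go right; 75 < 79 → go left; 75 > 71 → go right. Place as right child of 71.
Insert 84: 84 > 29 → go right; 84 > 52 → go right; 84 > 79 → go right. Place as right child of 79.
Insert 81: 81 > 29 → go right; 81 > 52 → go right; 81 > 79 → go right; 81 < 84 → go left. Place as left child of 84.
Insert 45: 45 > 29 → go right; 45 < 52 → go left; 45 > 35 → go right; 45 > 37 → go right; 45 > 38 → go right. Place as right child of 38.

Path to 84: 29 → 52 → 79 → 84
Path to 38: 29 → 52 → 35 → 37 → 38
The paths share a prefix ending at 52, then split left and right.

52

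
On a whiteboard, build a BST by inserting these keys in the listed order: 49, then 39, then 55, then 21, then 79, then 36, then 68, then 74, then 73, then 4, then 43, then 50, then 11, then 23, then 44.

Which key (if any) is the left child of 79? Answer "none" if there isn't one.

68

49: root
39: left child of 49 (depth 1)
55: right child of 49 (depth 1)
21: left child of 39 (depth 2)
79: right child of 55 (depth 2)
36: right child of 21 (depth 3)
68: left child of 79 (depth 3)
74: right child of 68 (depth 4)
73: left child of 74 (depth 5)
4: left child of 21 (depth 3)
43: right child of 39 (depth 2)
50: left child of 55 (depth 2)
11: right child of 4 (depth 4)
23: left child of 36 (depth 4)
44: right child of 43 (depth 3)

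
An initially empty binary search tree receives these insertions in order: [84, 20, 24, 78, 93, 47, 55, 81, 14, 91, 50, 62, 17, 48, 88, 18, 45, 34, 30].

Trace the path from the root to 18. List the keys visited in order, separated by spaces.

84 20 14 17 18

Resulting structure (node: left, right):
  84: L=20, R=93
  20: L=14, R=24
  24: L=–, R=78
  78: L=47, R=81
  93: L=91, R=–
  47: L=45, R=55
  55: L=50, R=62
  81: L=–, R=–
  14: L=–, R=17
  91: L=88, R=–
  50: L=48, R=–
  62: L=–, R=–
  17: L=–, R=18
  48: L=–, R=–
  88: L=–, R=–
  18: L=–, R=–
  45: L=34, R=–
  34: L=30, R=–
  30: L=–, R=–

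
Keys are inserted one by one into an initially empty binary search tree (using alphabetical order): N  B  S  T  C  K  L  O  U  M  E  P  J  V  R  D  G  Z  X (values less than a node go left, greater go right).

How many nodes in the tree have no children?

5

N: root
B: left child of N (depth 1)
S: right child of N (depth 1)
T: right child of S (depth 2)
C: right child of B (depth 2)
K: right child of C (depth 3)
L: right child of K (depth 4)
O: left child of S (depth 2)
U: right child of T (depth 3)
M: right child of L (depth 5)
E: left child of K (depth 4)
P: right child of O (depth 3)
J: right child of E (depth 5)
V: right child of U (depth 4)
R: right child of P (depth 4)
D: left child of E (depth 5)
G: left child of J (depth 6)
Z: right child of V (depth 5)
X: left child of Z (depth 6)

Leaves: D, G, M, R, X — 5 in total.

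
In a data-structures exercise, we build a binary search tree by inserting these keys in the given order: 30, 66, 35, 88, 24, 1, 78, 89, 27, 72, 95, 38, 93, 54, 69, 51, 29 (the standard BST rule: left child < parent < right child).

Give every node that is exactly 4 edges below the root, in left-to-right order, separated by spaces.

Resulting structure (node: left, right):
  30: L=24, R=66
  66: L=35, R=88
  35: L=–, R=38
  88: L=78, R=89
  24: L=1, R=27
  1: L=–, R=–
  78: L=72, R=–
  89: L=–, R=95
  27: L=–, R=29
  72: L=69, R=–
  95: L=93, R=–
  38: L=–, R=54
  93: L=–, R=–
  54: L=51, R=–
  69: L=–, R=–
  51: L=–, R=–
  29: L=–, R=–

54 72 95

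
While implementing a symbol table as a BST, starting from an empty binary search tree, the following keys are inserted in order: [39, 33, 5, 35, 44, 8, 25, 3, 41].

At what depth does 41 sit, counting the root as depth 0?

2

Resulting structure (node: left, right):
  39: L=33, R=44
  33: L=5, R=35
  5: L=3, R=8
  35: L=–, R=–
  44: L=41, R=–
  8: L=–, R=25
  25: L=–, R=–
  3: L=–, R=–
  41: L=–, R=–

Path to 41: 39 → 44 → 41, which is 2 edges.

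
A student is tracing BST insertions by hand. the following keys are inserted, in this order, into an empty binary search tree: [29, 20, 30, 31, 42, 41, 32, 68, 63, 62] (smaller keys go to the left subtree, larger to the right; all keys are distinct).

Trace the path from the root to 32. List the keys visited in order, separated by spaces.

29: root
20: left child of 29 (depth 1)
30: right child of 29 (depth 1)
31: right child of 30 (depth 2)
42: right child of 31 (depth 3)
41: left child of 42 (depth 4)
32: left child of 41 (depth 5)
68: right child of 42 (depth 4)
63: left child of 68 (depth 5)
62: left child of 63 (depth 6)

29 30 31 42 41 32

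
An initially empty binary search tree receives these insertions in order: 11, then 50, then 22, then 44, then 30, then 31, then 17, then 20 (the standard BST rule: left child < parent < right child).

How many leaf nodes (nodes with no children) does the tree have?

11: root
50: right child of 11 (depth 1)
22: left child of 50 (depth 2)
44: right child of 22 (depth 3)
30: left child of 44 (depth 4)
31: right child of 30 (depth 5)
17: left child of 22 (depth 3)
20: right child of 17 (depth 4)

Leaves: 20, 31 — 2 in total.

2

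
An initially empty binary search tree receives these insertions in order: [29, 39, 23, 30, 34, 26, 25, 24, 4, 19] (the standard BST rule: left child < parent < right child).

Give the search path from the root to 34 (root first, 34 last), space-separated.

29: root
39: right child of 29 (depth 1)
23: left child of 29 (depth 1)
30: left child of 39 (depth 2)
34: right child of 30 (depth 3)
26: right child of 23 (depth 2)
25: left child of 26 (depth 3)
24: left child of 25 (depth 4)
4: left child of 23 (depth 2)
19: right child of 4 (depth 3)

29 39 30 34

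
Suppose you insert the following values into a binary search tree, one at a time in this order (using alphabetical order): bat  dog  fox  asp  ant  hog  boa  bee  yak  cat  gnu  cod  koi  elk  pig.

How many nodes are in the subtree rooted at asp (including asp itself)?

2

Insert bat: tree is empty, so bat becomes the root.
Insert dog: dog > bat → go right. Place as right child of bat.
Insert fox: fox > bat → go right; fox > dog → go right. Place as right child of dog.
Insert asp: asp < bat → go left. Place as left child of bat.
Insert ant: ant < bat → go left; ant < asp → go left. Place as left child of asp.
Insert hog: hog > bat → go right; hog > dog → go right; hog > fox → go right. Place as right child of fox.
Insert boa: boa > bat → go right; boa < dog → go left. Place as left child of dog.
Insert bee: bee > bat → go right; bee < dog → go left; bee < boa → go left. Place as left child of boa.
Insert yak: yak > bat → go right; yak > dog → go right; yak > fox → go right; yak > hog → go right. Place as right child of hog.
Insert cat: cat > bat → go right; cat < dog → go left; cat > boa → go right. Place as right child of boa.
Insert gnu: gnu > bat → go right; gnu > dog → go right; gnu > fox → go right; gnu < hog → go left. Place as left child of hog.
Insert cod: cod > bat → go right; cod < dog → go left; cod > boa → go right; cod > cat → go right. Place as right child of cat.
Insert koi: koi > bat → go right; koi > dog → go right; koi > fox → go right; koi > hog → go right; koi < yak → go left. Place as left child of yak.
Insert elk: elk > bat → go right; elk > dog → go right; elk < fox → go left. Place as left child of fox.
Insert pig: pig > bat → go right; pig > dog → go right; pig > fox → go right; pig > hog → go right; pig < yak → go left; pig > koi → go right. Place as right child of koi.

Subtree rooted at asp contains: asp, ant — 2 nodes.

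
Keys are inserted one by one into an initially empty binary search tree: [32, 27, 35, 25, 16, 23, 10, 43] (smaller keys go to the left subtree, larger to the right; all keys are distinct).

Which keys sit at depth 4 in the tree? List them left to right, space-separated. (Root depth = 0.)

10 23

32: root
27: left child of 32 (depth 1)
35: right child of 32 (depth 1)
25: left child of 27 (depth 2)
16: left child of 25 (depth 3)
23: right child of 16 (depth 4)
10: left child of 16 (depth 4)
43: right child of 35 (depth 2)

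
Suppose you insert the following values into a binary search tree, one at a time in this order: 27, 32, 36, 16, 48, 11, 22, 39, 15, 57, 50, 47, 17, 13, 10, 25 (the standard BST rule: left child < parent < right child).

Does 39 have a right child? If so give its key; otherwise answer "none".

47

Insert 27: tree is empty, so 27 becomes the root.
Insert 32: 32 > 27 → go right. Place as right child of 27.
Insert 36: 36 > 27 → go right; 36 > 32 → go right. Place as right child of 32.
Insert 16: 16 < 27 → go left. Place as left child of 27.
Insert 48: 48 > 27 → go right; 48 > 32 → go right; 48 > 36 → go right. Place as right child of 36.
Insert 11: 11 < 27 → go left; 11 < 16 → go left. Place as left child of 16.
Insert 22: 22 < 27 → go left; 22 > 16 → go right. Place as right child of 16.
Insert 39: 39 > 27 → go right; 39 > 32 → go right; 39 > 36 → go right; 39 < 48 → go left. Place as left child of 48.
Insert 15: 15 < 27 → go left; 15 < 16 → go left; 15 > 11 → go right. Place as right child of 11.
Insert 57: 57 > 27 → go right; 57 > 32 → go right; 57 > 36 → go right; 57 > 48 → go right. Place as right child of 48.
Insert 50: 50 > 27 → go right; 50 > 32 → go right; 50 > 36 → go right; 50 > 48 → go right; 50 < 57 → go left. Place as left child of 57.
Insert 47: 47 > 27 → go right; 47 > 32 → go right; 47 > 36 → go right; 47 < 48 → go left; 47 > 39 → go right. Place as right child of 39.
Insert 17: 17 < 27 → go left; 17 > 16 → go right; 17 < 22 → go left. Place as left child of 22.
Insert 13: 13 < 27 → go left; 13 < 16 → go left; 13 > 11 → go right; 13 < 15 → go left. Place as left child of 15.
Insert 10: 10 < 27 → go left; 10 < 16 → go left; 10 < 11 → go left. Place as left child of 11.
Insert 25: 25 < 27 → go left; 25 > 16 → go right; 25 > 22 → go right. Place as right child of 22.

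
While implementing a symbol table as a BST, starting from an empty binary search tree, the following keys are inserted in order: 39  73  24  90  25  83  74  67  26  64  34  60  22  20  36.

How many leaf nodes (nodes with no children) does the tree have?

4

39: root
73: right child of 39 (depth 1)
24: left child of 39 (depth 1)
90: right child of 73 (depth 2)
25: right child of 24 (depth 2)
83: left child of 90 (depth 3)
74: left child of 83 (depth 4)
67: left child of 73 (depth 2)
26: right child of 25 (depth 3)
64: left child of 67 (depth 3)
34: right child of 26 (depth 4)
60: left child of 64 (depth 4)
22: left child of 24 (depth 2)
20: left child of 22 (depth 3)
36: right child of 34 (depth 5)

Leaves: 20, 36, 60, 74 — 4 in total.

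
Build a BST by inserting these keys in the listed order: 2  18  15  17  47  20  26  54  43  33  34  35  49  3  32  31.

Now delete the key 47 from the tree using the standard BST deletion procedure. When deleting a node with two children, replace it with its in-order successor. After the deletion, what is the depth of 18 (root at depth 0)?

2: root
18: right child of 2 (depth 1)
15: left child of 18 (depth 2)
17: right child of 15 (depth 3)
47: right child of 18 (depth 2)
20: left child of 47 (depth 3)
26: right child of 20 (depth 4)
54: right child of 47 (depth 3)
43: right child of 26 (depth 5)
33: left child of 43 (depth 6)
34: right child of 33 (depth 7)
35: right child of 34 (depth 8)
49: left child of 54 (depth 4)
3: left child of 15 (depth 3)
32: left child of 33 (depth 7)
31: left child of 32 (depth 8)

Delete 47 (two children — replace with in-order successor).
After deletion, path to 18: 2 → 18.

1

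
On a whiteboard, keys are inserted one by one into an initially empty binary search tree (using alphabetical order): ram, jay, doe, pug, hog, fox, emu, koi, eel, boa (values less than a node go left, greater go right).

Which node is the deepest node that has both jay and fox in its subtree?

Insert ram: tree is empty, so ram becomes the root.
Insert jay: jay < ram → go left. Place as left child of ram.
Insert doe: doe < ram → go left; doe < jay → go left. Place as left child of jay.
Insert pug: pug < ram → go left; pug > jay → go right. Place as right child of jay.
Insert hog: hog < ram → go left; hog < jay → go left; hog > doe → go right. Place as right child of doe.
Insert fox: fox < ram → go left; fox < jay → go left; fox > doe → go right; fox < hog → go left. Place as left child of hog.
Insert emu: emu < ram → go left; emu < jay → go left; emu > doe → go right; emu < hog → go left; emu < fox → go left. Place as left child of fox.
Insert koi: koi < ram → go left; koi > jay → go right; koi < pug → go left. Place as left child of pug.
Insert eel: eel < ram → go left; eel < jay → go left; eel > doe → go right; eel < hog → go left; eel < fox → go left; eel < emu → go left. Place as left child of emu.
Insert boa: boa < ram → go left; boa < jay → go left; boa < doe → go left. Place as left child of doe.

Path to jay: ram → jay
Path to fox: ram → jay → doe → hog → fox
jay lies on both paths and is an ancestor of the other node.

jay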